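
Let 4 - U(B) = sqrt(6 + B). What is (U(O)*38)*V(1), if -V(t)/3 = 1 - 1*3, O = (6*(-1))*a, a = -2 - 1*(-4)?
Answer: 912 - 228*I*sqrt(6) ≈ 912.0 - 558.48*I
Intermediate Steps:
a = 2 (a = -2 + 4 = 2)
O = -12 (O = (6*(-1))*2 = -6*2 = -12)
V(t) = 6 (V(t) = -3*(1 - 1*3) = -3*(1 - 3) = -3*(-2) = 6)
U(B) = 4 - sqrt(6 + B)
(U(O)*38)*V(1) = ((4 - sqrt(6 - 12))*38)*6 = ((4 - sqrt(-6))*38)*6 = ((4 - I*sqrt(6))*38)*6 = (152 - 38*I*sqrt(6))*6 = 912 - 228*I*sqrt(6)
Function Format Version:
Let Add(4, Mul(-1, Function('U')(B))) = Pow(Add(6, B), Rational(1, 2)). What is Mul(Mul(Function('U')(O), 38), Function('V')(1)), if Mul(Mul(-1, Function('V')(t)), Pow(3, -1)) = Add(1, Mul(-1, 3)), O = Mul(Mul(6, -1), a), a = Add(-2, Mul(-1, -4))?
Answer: Add(912, Mul(-228, I, Pow(6, Rational(1, 2)))) ≈ Add(912.00, Mul(-558.48, I))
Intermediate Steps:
a = 2 (a = Add(-2, 4) = 2)
O = -12 (O = Mul(Mul(6, -1), 2) = Mul(-6, 2) = -12)
Function('V')(t) = 6 (Function('V')(t) = Mul(-3, Add(1, Mul(-1, 3))) = Mul(-3, Add(1, -3)) = Mul(-3, -2) = 6)
Function('U')(B) = Add(4, Mul(-1, Pow(Add(6, B), Rational(1, 2))))
Mul(Mul(Function('U')(O), 38), Function('V')(1)) = Mul(Mul(Add(4, Mul(-1, Pow(Add(6, -12), Rational(1, 2)))), 38), 6) = Mul(Mul(Add(4, Mul(-1, Pow(-6, Rational(1, 2)))), 38), 6) = Mul(Mul(Add(4, Mul(-1, Mul(I, Pow(6, Rational(1, 2))))), 38), 6) = Mul(Mul(Add(4, Mul(-1, I, Pow(6, Rational(1, 2)))), 38), 6) = Mul(Add(152, Mul(-38, I, Pow(6, Rational(1, 2)))), 6) = Add(912, Mul(-228, I, Pow(6, Rational(1, 2))))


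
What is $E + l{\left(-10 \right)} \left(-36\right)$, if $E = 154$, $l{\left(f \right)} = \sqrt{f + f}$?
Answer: $154 - 72 i \sqrt{5} \approx 154.0 - 161.0 i$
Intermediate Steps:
$l{\left(f \right)} = \sqrt{2} \sqrt{f}$ ($l{\left(f \right)} = \sqrt{2 f} = \sqrt{2} \sqrt{f}$)
$E + l{\left(-10 \right)} \left(-36\right) = 154 + \sqrt{2} \sqrt{-10} \left(-36\right) = 154 + \sqrt{2} i \sqrt{10} \left(-36\right) = 154 + 2 i \sqrt{5} \left(-36\right) = 154 - 72 i \sqrt{5}$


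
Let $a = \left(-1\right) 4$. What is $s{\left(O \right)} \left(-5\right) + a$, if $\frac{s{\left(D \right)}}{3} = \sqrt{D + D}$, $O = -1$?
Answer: $-4 - 15 i \sqrt{2} \approx -4.0 - 21.213 i$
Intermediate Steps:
$s{\left(D \right)} = 3 \sqrt{2} \sqrt{D}$ ($s{\left(D \right)} = 3 \sqrt{D + D} = 3 \sqrt{2 D} = 3 \sqrt{2} \sqrt{D}$)
$a = -4$
$s{\left(O \right)} \left(-5\right) + a = 3 \sqrt{2} \sqrt{-1} \left(-5\right) - 4 = 3 \sqrt{2} i \left(-5\right) - 4 = 3 i \sqrt{2} \left(-5\right) - 4 = - 15 i \sqrt{2} - 4 = -4 - 15 i \sqrt{2}$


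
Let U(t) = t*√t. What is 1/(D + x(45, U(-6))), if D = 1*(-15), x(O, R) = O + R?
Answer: 5/186 + I*√6/186 ≈ 0.026882 + 0.013169*I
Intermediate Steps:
U(t) = t^(3/2)
D = -15
1/(D + x(45, U(-6))) = 1/(-15 + (45 + (-6)^(3/2))) = 1/(-15 + (45 - 6*I*√6)) = 1/(30 - 6*I*√6)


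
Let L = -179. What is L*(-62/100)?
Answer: 5549/50 ≈ 110.98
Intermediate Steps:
L*(-62/100) = -(-11098)/100 = -179*(-31/50) = 5549/50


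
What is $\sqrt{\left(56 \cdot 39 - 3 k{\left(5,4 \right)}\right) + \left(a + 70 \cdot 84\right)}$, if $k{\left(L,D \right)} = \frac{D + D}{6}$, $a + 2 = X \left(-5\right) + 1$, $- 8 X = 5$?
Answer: $\frac{\sqrt{128994}}{4} \approx 89.789$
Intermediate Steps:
$X = - \frac{5}{8}$ ($X = \left(- \frac{1}{8}\right) 5 = - \frac{5}{8} \approx -0.625$)
$a = \frac{17}{8}$ ($a = -2 + \left(\left(- \frac{5}{8}\right) \left(-5\right) + 1\right) = -2 + \left(\frac{25}{8} + 1\right) = -2 + \frac{33}{8} = \frac{17}{8} \approx 2.125$)
$k{\left(L,D \right)} = \frac{D}{3}$ ($k{\left(L,D \right)} = 2 D \frac{1}{6} = \frac{D}{3}$)
$\sqrt{\left(56 \cdot 39 - 3 k{\left(5,4 \right)}\right) + \left(a + 70 \cdot 84\right)} = \sqrt{\left(56 \cdot 39 - 3 \cdot \frac{1}{3} \cdot 4\right) + \left(\frac{17}{8} + 70 \cdot 84\right)} = \sqrt{\left(2184 - 4\right) + \left(\frac{17}{8} + 5880\right)} = \sqrt{\left(2184 - 4\right) + \frac{47057}{8}} = \sqrt{2180 + \frac{47057}{8}} = \sqrt{\frac{64497}{8}} = \frac{\sqrt{128994}}{4}$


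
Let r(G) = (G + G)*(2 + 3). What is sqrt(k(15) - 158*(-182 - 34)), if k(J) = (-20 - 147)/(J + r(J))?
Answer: sqrt(929107245)/165 ≈ 184.73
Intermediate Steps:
r(G) = 10*G (r(G) = (2*G)*5 = 10*G)
k(J) = -167/(11*J) (k(J) = (-20 - 147)/(J + 10*J) = -167*1/(11*J) = -167/(11*J))
sqrt(k(15) - 158*(-182 - 34)) = sqrt(-167/11/15 - 158*(-182 - 34)) = sqrt(-167/11*1/15 - 158*(-216)) = sqrt(-167/165 + 34128) = sqrt(5630953/165) = sqrt(929107245)/165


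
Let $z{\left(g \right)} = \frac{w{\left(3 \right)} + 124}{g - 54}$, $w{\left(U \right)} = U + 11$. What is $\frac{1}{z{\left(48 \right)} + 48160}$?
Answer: $\frac{1}{48137} \approx 2.0774 \cdot 10^{-5}$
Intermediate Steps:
$w{\left(U \right)} = 11 + U$
$z{\left(g \right)} = \frac{138}{-54 + g}$ ($z{\left(g \right)} = \frac{\left(11 + 3\right) + 124}{g - 54} = \frac{14 + 124}{-54 + g} = \frac{138}{-54 + g}$)
$\frac{1}{z{\left(48 \right)} + 48160} = \frac{1}{\frac{138}{-54 + 48} + 48160} = \frac{1}{\frac{138}{-6} + 48160} = \frac{1}{138 \left(- \frac{1}{6}\right) + 48160} = \frac{1}{-23 + 48160} = \frac{1}{48137}$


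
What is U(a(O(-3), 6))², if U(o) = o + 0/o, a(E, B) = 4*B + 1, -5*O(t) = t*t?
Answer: 625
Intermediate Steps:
O(t) = -t²/5 (O(t) = -t*t/5 = -t²/5)
a(E, B) = 1 + 4*B
U(o) = o (U(o) = o + 0 = o)
U(a(O(-3), 6))² = (1 + 4*6)² = (1 + 24)² = 25² = 625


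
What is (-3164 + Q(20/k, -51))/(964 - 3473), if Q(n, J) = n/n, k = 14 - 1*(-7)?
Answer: 3163/2509 ≈ 1.2607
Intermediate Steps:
k = 21 (k = 14 + 7 = 21)
Q(n, J) = 1
(-3164 + Q(20/k, -51))/(964 - 3473) = (-3164 + 1)/(964 - 3473) = -3163/(-2509) = -3163*(-1/2509) = 3163/2509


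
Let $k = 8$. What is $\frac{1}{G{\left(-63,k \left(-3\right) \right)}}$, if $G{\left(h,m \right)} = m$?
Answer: $- \frac{1}{24} \approx -0.041667$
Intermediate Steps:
$\frac{1}{G{\left(-63,k \left(-3\right) \right)}} = \frac{1}{8 \left(-3\right)} = \frac{1}{-24} = - \frac{1}{24}$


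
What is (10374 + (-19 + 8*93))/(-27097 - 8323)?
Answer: -1009/3220 ≈ -0.31335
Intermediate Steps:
(10374 + (-19 + 8*93))/(-27097 - 8323) = (10374 + (-19 + 744))/(-35420) = (10374 + 725)*(-1/35420) = 11099*(-1/35420) = -1009/3220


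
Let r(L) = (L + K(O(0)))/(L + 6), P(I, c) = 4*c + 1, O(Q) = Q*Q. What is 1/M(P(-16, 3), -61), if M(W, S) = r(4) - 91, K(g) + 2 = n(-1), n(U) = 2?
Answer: -5/453 ≈ -0.011038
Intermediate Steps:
O(Q) = Q**2
K(g) = 0 (K(g) = -2 + 2 = 0)
P(I, c) = 1 + 4*c
r(L) = L/(6 + L) (r(L) = (L + 0)/(L + 6) = L/(6 + L))
M(W, S) = -453/5 (M(W, S) = 4/(6 + 4) - 91 = 4/10 - 91 = 4*(1/10) - 91 = 2/5 - 91 = -453/5)
1/M(P(-16, 3), -61) = 1/(-453/5) = -5/453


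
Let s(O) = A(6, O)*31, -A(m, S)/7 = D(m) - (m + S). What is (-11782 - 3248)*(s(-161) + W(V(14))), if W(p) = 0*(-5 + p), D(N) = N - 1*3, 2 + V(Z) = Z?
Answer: 515318580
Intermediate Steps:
V(Z) = -2 + Z
D(N) = -3 + N (D(N) = N - 3 = -3 + N)
A(m, S) = 21 + 7*S (A(m, S) = -7*((-3 + m) - (m + S)) = -7*((-3 + m) - (S + m)) = -7*((-3 + m) + (-S - m)) = -7*(-3 - S) = 21 + 7*S)
s(O) = 651 + 217*O (s(O) = (21 + 7*O)*31 = 651 + 217*O)
W(p) = 0
(-11782 - 3248)*(s(-161) + W(V(14))) = (-11782 - 3248)*((651 + 217*(-161)) + 0) = -15030*((651 - 34937) + 0) = -15030*(-34286 + 0) = -15030*(-34286) = 515318580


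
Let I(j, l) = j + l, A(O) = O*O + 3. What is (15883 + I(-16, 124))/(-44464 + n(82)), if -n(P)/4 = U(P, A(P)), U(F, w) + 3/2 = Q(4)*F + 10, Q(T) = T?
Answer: -15991/45810 ≈ -0.34907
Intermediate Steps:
A(O) = 3 + O**2 (A(O) = O**2 + 3 = 3 + O**2)
U(F, w) = 17/2 + 4*F (U(F, w) = -3/2 + (4*F + 10) = -3/2 + (10 + 4*F) = 17/2 + 4*F)
n(P) = -34 - 16*P (n(P) = -4*(17/2 + 4*P) = -34 - 16*P)
(15883 + I(-16, 124))/(-44464 + n(82)) = (15883 + (-16 + 124))/(-44464 + (-34 - 16*82)) = (15883 + 108)/(-44464 + (-34 - 1312)) = 15991/(-44464 - 1346) = 15991/(-45810) = 15991*(-1/45810) = -15991/45810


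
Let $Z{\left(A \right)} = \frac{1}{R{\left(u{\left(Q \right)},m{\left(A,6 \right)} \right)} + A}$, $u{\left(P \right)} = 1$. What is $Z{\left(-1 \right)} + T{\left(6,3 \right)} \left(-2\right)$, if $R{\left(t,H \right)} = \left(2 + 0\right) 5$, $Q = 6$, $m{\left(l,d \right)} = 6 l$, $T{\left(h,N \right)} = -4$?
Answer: $\frac{73}{9} \approx 8.1111$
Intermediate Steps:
$R{\left(t,H \right)} = 10$ ($R{\left(t,H \right)} = 2 \cdot 5 = 10$)
$Z{\left(A \right)} = \frac{1}{10 + A}$
$Z{\left(-1 \right)} + T{\left(6,3 \right)} \left(-2\right) = \frac{1}{10 - 1} - -8 = \frac{1}{9} + 8 = \frac{73}{9}$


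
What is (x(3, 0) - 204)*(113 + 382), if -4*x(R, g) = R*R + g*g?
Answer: -408375/4 ≈ -1.0209e+5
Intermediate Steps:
x(R, g) = -R²/4 - g²/4 (x(R, g) = -(R*R + g*g)/4 = -(R² + g²)/4 = -R²/4 - g²/4)
(x(3, 0) - 204)*(113 + 382) = ((-¼*3² - ¼*0²) - 204)*(113 + 382) = ((-¼*9 - ¼*0) - 204)*495 = ((-9/4 + 0) - 204)*495 = (-9/4 - 204)*495 = -825/4*495 = -408375/4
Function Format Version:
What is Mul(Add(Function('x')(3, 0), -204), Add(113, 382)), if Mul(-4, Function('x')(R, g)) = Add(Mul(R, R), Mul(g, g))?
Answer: Rational(-408375, 4) ≈ -1.0209e+5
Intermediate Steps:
Function('x')(R, g) = Add(Mul(Rational(-1, 4), Pow(R, 2)), Mul(Rational(-1, 4), Pow(g, 2))) (Function('x')(R, g) = Mul(Rational(-1, 4), Add(Mul(R, R), Mul(g, g))) = Mul(Rational(-1, 4), Add(Pow(R, 2), Pow(g, 2))) = Add(Mul(Rational(-1, 4), Pow(R, 2)), Mul(Rational(-1, 4), Pow(g, 2))))
Mul(Add(Function('x')(3, 0), -204), Add(113, 382)) = Mul(Add(Add(Mul(Rational(-1, 4), Pow(3, 2)), Mul(Rational(-1, 4), Pow(0, 2))), -204), Add(113, 382)) = Mul(Add(Add(Mul(Rational(-1, 4), 9), Mul(Rational(-1, 4), 0)), -204), 495) = Mul(Add(Add(Rational(-9, 4), 0), -204), 495) = Mul(Add(Rational(-9, 4), -204), 495) = Mul(Rational(-825, 4), 495) = Rational(-408375, 4)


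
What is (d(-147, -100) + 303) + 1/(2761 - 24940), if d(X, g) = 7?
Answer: 6875489/22179 ≈ 310.00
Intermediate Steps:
(d(-147, -100) + 303) + 1/(2761 - 24940) = (7 + 303) + 1/(2761 - 24940) = 310 + 1/(-22179) = 310 - 1/22179 = 6875489/22179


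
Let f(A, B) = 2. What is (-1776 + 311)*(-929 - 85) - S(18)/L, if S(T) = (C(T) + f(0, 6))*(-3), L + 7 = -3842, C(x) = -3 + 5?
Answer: 1905909326/1283 ≈ 1.4855e+6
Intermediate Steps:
C(x) = 2
L = -3849 (L = -7 - 3842 = -3849)
S(T) = -12 (S(T) = (2 + 2)*(-3) = 4*(-3) = -12)
(-1776 + 311)*(-929 - 85) - S(18)/L = (-1776 + 311)*(-929 - 85) - (-12)/(-3849) = -1465*(-1014) - (-12)*(-1)/3849 = 1485510 - 1*4/1283 = 1485510 - 4/1283 = 1905909326/1283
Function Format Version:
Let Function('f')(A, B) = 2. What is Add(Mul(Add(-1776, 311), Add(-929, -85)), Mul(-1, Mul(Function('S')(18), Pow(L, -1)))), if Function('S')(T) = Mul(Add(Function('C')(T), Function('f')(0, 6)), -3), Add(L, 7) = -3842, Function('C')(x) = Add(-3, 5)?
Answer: Rational(1905909326, 1283) ≈ 1.4855e+6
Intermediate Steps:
Function('C')(x) = 2
L = -3849 (L = Add(-7, -3842) = -3849)
Function('S')(T) = -12 (Function('S')(T) = Mul(Add(2, 2), -3) = Mul(4, -3) = -12)
Add(Mul(Add(-1776, 311), Add(-929, -85)), Mul(-1, Mul(Function('S')(18), Pow(L, -1)))) = Add(Mul(Add(-1776, 311), Add(-929, -85)), Mul(-1, Mul(-12, Pow(-3849, -1)))) = Add(Mul(-1465, -1014), Mul(-1, Mul(-12, Rational(-1, 3849)))) = Add(1485510, Mul(-1, Rational(4, 1283))) = Add(1485510, Rational(-4, 1283)) = Rational(1905909326, 1283)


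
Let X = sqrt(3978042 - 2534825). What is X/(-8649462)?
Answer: -sqrt(1443217)/8649462 ≈ -0.00013889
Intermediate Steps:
X = sqrt(1443217) ≈ 1201.3
X/(-8649462) = sqrt(1443217)/(-8649462) = sqrt(1443217)*(-1/8649462) = -sqrt(1443217)/8649462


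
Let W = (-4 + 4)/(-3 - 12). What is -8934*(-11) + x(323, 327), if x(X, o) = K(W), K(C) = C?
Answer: 98274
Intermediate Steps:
W = 0 (W = 0/(-15) = 0*(-1/15) = 0)
x(X, o) = 0
-8934*(-11) + x(323, 327) = -8934*(-11) + 0 = 98274 + 0 = 98274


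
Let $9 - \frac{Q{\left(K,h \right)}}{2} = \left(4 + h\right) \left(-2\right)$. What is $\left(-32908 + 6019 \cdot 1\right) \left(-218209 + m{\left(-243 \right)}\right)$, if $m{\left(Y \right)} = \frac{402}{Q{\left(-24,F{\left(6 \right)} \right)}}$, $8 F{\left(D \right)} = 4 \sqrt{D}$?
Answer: $\frac{1660388489970}{283} + \frac{5404689 \sqrt{6}}{283} \approx 5.8671 \cdot 10^{9}$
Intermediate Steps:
$F{\left(D \right)} = \frac{\sqrt{D}}{2}$ ($F{\left(D \right)} = \frac{4 \sqrt{D}}{8} = \frac{\sqrt{D}}{2}$)
$Q{\left(K,h \right)} = 34 + 4 h$ ($Q{\left(K,h \right)} = 18 - 2 \left(4 + h\right) \left(-2\right) = 18 - 2 \left(-8 - 2 h\right) = 18 + \left(16 + 4 h\right) = 34 + 4 h$)
$m{\left(Y \right)} = \frac{402}{34 + 2 \sqrt{6}}$ ($m{\left(Y \right)} = \frac{402}{34 + 4 \frac{\sqrt{6}}{2}} = \frac{402}{34 + 2 \sqrt{6}}$)
$\left(-32908 + 6019 \cdot 1\right) \left(-218209 + m{\left(-243 \right)}\right) = \left(-32908 + 6019 \cdot 1\right) \left(-218209 + \left(\frac{3417}{283} - \frac{201 \sqrt{6}}{283}\right)\right) = \left(-32908 + 6019\right) \left(- \frac{61749730}{283} - \frac{201 \sqrt{6}}{283}\right) = - 26889 \left(- \frac{61749730}{283} - \frac{201 \sqrt{6}}{283}\right) = \frac{1660388489970}{283} + \frac{5404689 \sqrt{6}}{283}$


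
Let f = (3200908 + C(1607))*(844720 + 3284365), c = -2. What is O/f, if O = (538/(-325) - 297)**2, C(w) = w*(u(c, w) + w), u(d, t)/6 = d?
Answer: 9421225969/2513911690238528125 ≈ 3.7476e-9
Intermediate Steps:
u(d, t) = 6*d
C(w) = w*(-12 + w) (C(w) = w*(6*(-2) + w) = w*(-12 + w))
f = 23800347363205 (f = (3200908 + 1607*(-12 + 1607))*(844720 + 3284365) = (3200908 + 1607*1595)*4129085 = (3200908 + 2563165)*4129085 = 5764073*4129085 = 23800347363205)
O = 9421225969/105625 (O = (538*(-1/325) - 297)**2 = (-538/325 - 297)**2 = (-97063/325)**2 = 9421225969/105625 ≈ 89195.)
O/f = (9421225969/105625)/23800347363205 = (9421225969/105625)*(1/23800347363205) = 9421225969/2513911690238528125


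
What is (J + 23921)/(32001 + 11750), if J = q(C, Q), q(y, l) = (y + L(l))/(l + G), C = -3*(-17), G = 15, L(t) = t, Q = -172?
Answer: 3755718/6868907 ≈ 0.54677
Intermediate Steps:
C = 51
q(y, l) = (l + y)/(15 + l) (q(y, l) = (y + l)/(l + 15) = (l + y)/(15 + l))
J = 121/157 (J = (-172 + 51)/(15 - 172) = -121/(-157) = -1/157*(-121) = 121/157 ≈ 0.77070)
(J + 23921)/(32001 + 11750) = (121/157 + 23921)/(32001 + 11750) = (3755718/157)/43751 = (3755718/157)*(1/43751) = 3755718/6868907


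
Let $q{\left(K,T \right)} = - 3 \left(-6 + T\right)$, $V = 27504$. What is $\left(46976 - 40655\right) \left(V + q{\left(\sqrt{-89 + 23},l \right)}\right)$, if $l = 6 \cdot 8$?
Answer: $173056338$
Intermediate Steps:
$l = 48$
$q{\left(K,T \right)} = 18 - 3 T$
$\left(46976 - 40655\right) \left(V + q{\left(\sqrt{-89 + 23},l \right)}\right) = \left(46976 - 40655\right) \left(27504 + \left(18 - 144\right)\right) = 6321 \left(27504 + \left(18 - 144\right)\right) = 6321 \left(27504 - 126\right) = 6321 \cdot 27378 = 173056338$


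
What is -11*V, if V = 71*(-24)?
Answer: 18744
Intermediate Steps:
V = -1704
-11*V = -11*(-1704) = 18744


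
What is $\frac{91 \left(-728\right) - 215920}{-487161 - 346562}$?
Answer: $\frac{282168}{833723} \approx 0.33844$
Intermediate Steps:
$\frac{91 \left(-728\right) - 215920}{-487161 - 346562} = \frac{-66248 - 215920}{-833723} = \left(-282168\right) \left(- \frac{1}{833723}\right) = \frac{282168}{833723}$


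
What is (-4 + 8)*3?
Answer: 12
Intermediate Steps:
(-4 + 8)*3 = 4*3 = 12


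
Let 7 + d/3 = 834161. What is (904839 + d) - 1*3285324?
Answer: 121977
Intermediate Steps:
d = 2502462 (d = -21 + 3*834161 = -21 + 2502483 = 2502462)
(904839 + d) - 1*3285324 = (904839 + 2502462) - 1*3285324 = 3407301 - 3285324 = 121977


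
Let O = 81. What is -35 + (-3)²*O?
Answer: 694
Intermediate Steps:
-35 + (-3)²*O = -35 + (-3)²*81 = -35 + 9*81 = -35 + 729 = 694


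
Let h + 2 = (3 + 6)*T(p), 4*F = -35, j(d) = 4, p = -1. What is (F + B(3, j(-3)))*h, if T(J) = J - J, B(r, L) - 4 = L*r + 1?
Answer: -33/2 ≈ -16.500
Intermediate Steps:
B(r, L) = 5 + L*r (B(r, L) = 4 + (L*r + 1) = 4 + (1 + L*r) = 5 + L*r)
T(J) = 0
F = -35/4 (F = (¼)*(-35) = -35/4 ≈ -8.7500)
h = -2 (h = -2 + (3 + 6)*0 = -2 + 9*0 = -2 + 0 = -2)
(F + B(3, j(-3)))*h = (-35/4 + (5 + 4*3))*(-2) = (-35/4 + (5 + 12))*(-2) = (-35/4 + 17)*(-2) = (33/4)*(-2) = -33/2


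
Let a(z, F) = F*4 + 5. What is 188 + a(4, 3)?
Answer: 205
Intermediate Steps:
a(z, F) = 5 + 4*F (a(z, F) = 4*F + 5 = 5 + 4*F)
188 + a(4, 3) = 188 + (5 + 4*3) = 188 + (5 + 12) = 188 + 17 = 205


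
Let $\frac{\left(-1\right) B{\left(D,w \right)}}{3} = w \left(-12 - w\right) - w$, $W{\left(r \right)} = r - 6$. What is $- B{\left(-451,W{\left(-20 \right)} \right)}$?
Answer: $-1014$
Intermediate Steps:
$W{\left(r \right)} = -6 + r$ ($W{\left(r \right)} = r - 6 = -6 + r$)
$B{\left(D,w \right)} = 3 w - 3 w \left(-12 - w\right)$ ($B{\left(D,w \right)} = - 3 \left(w \left(-12 - w\right) - w\right) = - 3 \left(- w + w \left(-12 - w\right)\right) = 3 w - 3 w \left(-12 - w\right)$)
$- B{\left(-451,W{\left(-20 \right)} \right)} = - 3 \left(-6 - 20\right) \left(13 - 26\right) = - 3 \left(-26\right) \left(13 - 26\right) = - 3 \left(-26\right) \left(-13\right) = \left(-1\right) 1014 = -1014$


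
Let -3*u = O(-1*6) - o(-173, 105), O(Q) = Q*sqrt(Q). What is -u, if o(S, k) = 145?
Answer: -145/3 - 2*I*sqrt(6) ≈ -48.333 - 4.899*I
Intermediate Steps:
O(Q) = Q**(3/2)
u = 145/3 + 2*I*sqrt(6) (u = -((-1*6)**(3/2) - 1*145)/3 = -((-6)**(3/2) - 145)/3 = -(-6*I*sqrt(6) - 145)/3 = -(-145 - 6*I*sqrt(6))/3 = 145/3 + 2*I*sqrt(6) ≈ 48.333 + 4.899*I)
-u = -(145/3 + 2*I*sqrt(6)) = -145/3 - 2*I*sqrt(6)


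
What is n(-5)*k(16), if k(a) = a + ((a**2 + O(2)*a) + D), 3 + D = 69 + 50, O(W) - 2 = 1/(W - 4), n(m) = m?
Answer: -2060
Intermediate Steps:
O(W) = 2 + 1/(-4 + W) (O(W) = 2 + 1/(W - 4) = 2 + 1/(-4 + W))
D = 116 (D = -3 + (69 + 50) = -3 + 119 = 116)
k(a) = 116 + a**2 + 5*a/2 (k(a) = a + ((a**2 + ((-7 + 2*2)/(-4 + 2))*a) + 116) = a + ((a**2 + ((-7 + 4)/(-2))*a) + 116) = a + ((a**2 + (-1/2*(-3))*a) + 116) = a + ((a**2 + 3*a/2) + 116) = a + (116 + a**2 + 3*a/2) = 116 + a**2 + 5*a/2)
n(-5)*k(16) = -5*(116 + 16**2 + (5/2)*16) = -5*(116 + 256 + 40) = -5*412 = -2060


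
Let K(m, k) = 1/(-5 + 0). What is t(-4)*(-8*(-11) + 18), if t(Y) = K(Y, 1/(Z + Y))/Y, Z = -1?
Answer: 53/10 ≈ 5.3000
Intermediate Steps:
K(m, k) = -1/5 (K(m, k) = 1/(-5) = -1/5)
t(Y) = -1/(5*Y)
t(-4)*(-8*(-11) + 18) = (-1/5/(-4))*(-8*(-11) + 18) = (-1/5*(-1/4))*(88 + 18) = (1/20)*106 = 53/10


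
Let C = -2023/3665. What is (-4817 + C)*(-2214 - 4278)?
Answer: 114624881376/3665 ≈ 3.1276e+7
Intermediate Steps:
C = -2023/3665 (C = -2023*1/3665 = -2023/3665 ≈ -0.55198)
(-4817 + C)*(-2214 - 4278) = (-4817 - 2023/3665)*(-2214 - 4278) = -17656328/3665*(-6492) = 114624881376/3665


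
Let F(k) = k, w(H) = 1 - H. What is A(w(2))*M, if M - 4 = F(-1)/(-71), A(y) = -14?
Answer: -3990/71 ≈ -56.197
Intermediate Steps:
M = 285/71 (M = 4 - 1/(-71) = 4 - 1*(-1/71) = 4 + 1/71 = 285/71 ≈ 4.0141)
A(w(2))*M = -14*285/71 = -3990/71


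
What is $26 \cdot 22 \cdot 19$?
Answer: $10868$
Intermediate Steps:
$26 \cdot 22 \cdot 19 = 26 \cdot 418 = 10868$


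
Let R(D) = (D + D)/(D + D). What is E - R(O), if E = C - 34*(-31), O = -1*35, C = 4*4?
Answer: 1069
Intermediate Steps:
C = 16
O = -35
R(D) = 1 (R(D) = (2*D)/((2*D)) = (2*D)*(1/(2*D)) = 1)
E = 1070 (E = 16 - 34*(-31) = 16 + 1054 = 1070)
E - R(O) = 1070 - 1*1 = 1070 - 1 = 1069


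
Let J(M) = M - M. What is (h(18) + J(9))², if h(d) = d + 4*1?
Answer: 484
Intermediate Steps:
J(M) = 0
h(d) = 4 + d (h(d) = d + 4 = 4 + d)
(h(18) + J(9))² = ((4 + 18) + 0)² = (22 + 0)² = 22² = 484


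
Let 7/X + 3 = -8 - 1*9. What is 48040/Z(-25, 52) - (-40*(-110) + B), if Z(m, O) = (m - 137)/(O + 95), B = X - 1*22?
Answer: -25903531/540 ≈ -47970.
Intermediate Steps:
X = -7/20 (X = 7/(-3 + (-8 - 1*9)) = 7/(-3 + (-8 - 9)) = 7/(-3 - 17) = 7/(-20) = 7*(-1/20) = -7/20 ≈ -0.35000)
B = -447/20 (B = -7/20 - 1*22 = -7/20 - 22 = -447/20 ≈ -22.350)
Z(m, O) = (-137 + m)/(95 + O)
48040/Z(-25, 52) - (-40*(-110) + B) = 48040/(((-137 - 25)/(95 + 52))) - (-40*(-110) - 447/20) = 48040/((-162/147)) - (4400 - 447/20) = 48040/(((1/147)*(-162))) - 1*87553/20 = 48040/(-54/49) - 87553/20 = 48040*(-49/54) - 87553/20 = -1176980/27 - 87553/20 = -25903531/540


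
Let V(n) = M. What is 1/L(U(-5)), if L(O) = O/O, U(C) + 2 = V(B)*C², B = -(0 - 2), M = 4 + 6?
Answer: 1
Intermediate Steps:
M = 10
B = 2 (B = -(-2) = -1*(-2) = 2)
V(n) = 10
U(C) = -2 + 10*C²
L(O) = 1
1/L(U(-5)) = 1/1 = 1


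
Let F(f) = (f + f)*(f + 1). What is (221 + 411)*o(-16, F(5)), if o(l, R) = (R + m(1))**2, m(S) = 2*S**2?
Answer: 2429408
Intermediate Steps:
F(f) = 2*f*(1 + f) (F(f) = (2*f)*(1 + f) = 2*f*(1 + f))
o(l, R) = (2 + R)**2 (o(l, R) = (R + 2*1**2)**2 = (R + 2*1)**2 = (R + 2)**2 = (2 + R)**2)
(221 + 411)*o(-16, F(5)) = (221 + 411)*(2 + 2*5*(1 + 5))**2 = 632*(2 + 2*5*6)**2 = 632*(2 + 60)**2 = 632*62**2 = 632*3844 = 2429408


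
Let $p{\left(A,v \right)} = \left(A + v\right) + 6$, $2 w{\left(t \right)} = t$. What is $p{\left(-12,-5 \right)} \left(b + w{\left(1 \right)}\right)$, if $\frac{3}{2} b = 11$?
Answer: $- \frac{517}{6} \approx -86.167$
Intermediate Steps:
$b = \frac{22}{3}$ ($b = \frac{2}{3} \cdot 11 = \frac{22}{3} \approx 7.3333$)
$w{\left(t \right)} = \frac{t}{2}$
$p{\left(A,v \right)} = 6 + A + v$
$p{\left(-12,-5 \right)} \left(b + w{\left(1 \right)}\right) = \left(6 - 12 - 5\right) \left(\frac{22}{3} + \frac{1}{2} \cdot 1\right) = - 11 \left(\frac{22}{3} + \frac{1}{2}\right) = \left(-11\right) \frac{47}{6} = - \frac{517}{6}$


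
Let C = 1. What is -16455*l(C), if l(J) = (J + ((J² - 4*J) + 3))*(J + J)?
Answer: -32910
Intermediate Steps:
l(J) = 2*J*(3 + J² - 3*J) (l(J) = (J + (3 + J² - 4*J))*(2*J) = (3 + J² - 3*J)*(2*J) = 2*J*(3 + J² - 3*J))
-16455*l(C) = -32910*(3 + 1² - 3*1) = -32910*(3 + 1 - 3) = -32910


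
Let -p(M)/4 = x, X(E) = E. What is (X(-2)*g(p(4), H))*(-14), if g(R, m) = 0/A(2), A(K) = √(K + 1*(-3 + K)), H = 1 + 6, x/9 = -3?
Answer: 0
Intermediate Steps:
x = -27 (x = 9*(-3) = -27)
p(M) = 108 (p(M) = -4*(-27) = 108)
H = 7
A(K) = √(-3 + 2*K) (A(K) = √(K + (-3 + K)) = √(-3 + 2*K))
g(R, m) = 0 (g(R, m) = 0/(√(-3 + 2*2)) = 0/(√(-3 + 4)) = 0/(√1) = 0/1 = 0*1 = 0)
(X(-2)*g(p(4), H))*(-14) = -2*0*(-14) = 0*(-14) = 0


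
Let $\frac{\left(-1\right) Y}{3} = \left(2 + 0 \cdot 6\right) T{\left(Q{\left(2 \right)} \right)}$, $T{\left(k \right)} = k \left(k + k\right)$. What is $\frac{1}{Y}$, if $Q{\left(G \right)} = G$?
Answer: $- \frac{1}{48} \approx -0.020833$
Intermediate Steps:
$T{\left(k \right)} = 2 k^{2}$ ($T{\left(k \right)} = k 2 k = 2 k^{2}$)
$Y = -48$ ($Y = - 3 \left(2 + 0 \cdot 6\right) 2 \cdot 2^{2} = - 3 \left(2 + 0\right) 2 \cdot 4 = - 3 \cdot 2 \cdot 8 = \left(-3\right) 16 = -48$)
$\frac{1}{Y} = \frac{1}{-48} = - \frac{1}{48}$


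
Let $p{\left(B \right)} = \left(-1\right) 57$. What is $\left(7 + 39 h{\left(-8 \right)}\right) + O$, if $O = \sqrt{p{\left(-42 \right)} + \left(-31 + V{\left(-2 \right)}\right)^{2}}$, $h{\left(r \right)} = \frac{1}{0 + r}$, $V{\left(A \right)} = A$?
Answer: $\frac{17}{8} + 2 \sqrt{258} \approx 34.25$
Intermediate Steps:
$p{\left(B \right)} = -57$
$h{\left(r \right)} = \frac{1}{r}$
$O = 2 \sqrt{258}$ ($O = \sqrt{-57 + \left(-31 - 2\right)^{2}} = \sqrt{-57 + \left(-33\right)^{2}} = \sqrt{-57 + 1089} = \sqrt{1032} = 2 \sqrt{258} \approx 32.125$)
$\left(7 + 39 h{\left(-8 \right)}\right) + O = \left(7 + \frac{39}{-8}\right) + 2 \sqrt{258} = \left(7 + 39 \left(- \frac{1}{8}\right)\right) + 2 \sqrt{258} = \left(7 - \frac{39}{8}\right) + 2 \sqrt{258} = \frac{17}{8} + 2 \sqrt{258}$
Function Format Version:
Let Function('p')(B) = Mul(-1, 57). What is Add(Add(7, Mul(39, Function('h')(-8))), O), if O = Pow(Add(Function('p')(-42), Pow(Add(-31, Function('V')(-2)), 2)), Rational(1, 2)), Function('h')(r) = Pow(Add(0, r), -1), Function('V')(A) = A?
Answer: Add(Rational(17, 8), Mul(2, Pow(258, Rational(1, 2)))) ≈ 34.250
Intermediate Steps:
Function('p')(B) = -57
Function('h')(r) = Pow(r, -1)
O = Mul(2, Pow(258, Rational(1, 2))) (O = Pow(Add(-57, Pow(Add(-31, -2), 2)), Rational(1, 2)) = Pow(Add(-57, Pow(-33, 2)), Rational(1, 2)) = Pow(Add(-57, 1089), Rational(1, 2)) = Pow(1032, Rational(1, 2)) = Mul(2, Pow(258, Rational(1, 2))) ≈ 32.125)
Add(Add(7, Mul(39, Function('h')(-8))), O) = Add(Add(7, Mul(39, Pow(-8, -1))), Mul(2, Pow(258, Rational(1, 2)))) = Add(Add(7, Mul(39, Rational(-1, 8))), Mul(2, Pow(258, Rational(1, 2)))) = Add(Add(7, Rational(-39, 8)), Mul(2, Pow(258, Rational(1, 2)))) = Add(Rational(17, 8), Mul(2, Pow(258, Rational(1, 2))))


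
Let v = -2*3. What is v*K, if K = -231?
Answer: 1386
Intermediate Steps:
v = -6
v*K = -6*(-231) = 1386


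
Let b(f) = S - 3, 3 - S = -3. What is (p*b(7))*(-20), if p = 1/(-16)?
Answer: 15/4 ≈ 3.7500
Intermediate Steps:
S = 6 (S = 3 - 1*(-3) = 3 + 3 = 6)
p = -1/16 ≈ -0.062500
b(f) = 3 (b(f) = 6 - 3 = 3)
(p*b(7))*(-20) = -1/16*3*(-20) = -3/16*(-20) = 15/4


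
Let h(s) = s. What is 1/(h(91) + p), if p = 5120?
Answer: 1/5211 ≈ 0.00019190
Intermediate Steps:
1/(h(91) + p) = 1/(91 + 5120) = 1/5211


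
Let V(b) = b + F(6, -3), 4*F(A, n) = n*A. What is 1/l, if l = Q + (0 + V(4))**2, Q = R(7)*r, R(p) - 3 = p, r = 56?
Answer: 4/2241 ≈ 0.0017849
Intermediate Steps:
R(p) = 3 + p
F(A, n) = A*n/4 (F(A, n) = (n*A)/4 = (A*n)/4 = A*n/4)
V(b) = -9/2 + b (V(b) = b + (1/4)*6*(-3) = b - 9/2 = -9/2 + b)
Q = 560 (Q = (3 + 7)*56 = 10*56 = 560)
l = 2241/4 (l = 560 + (0 + (-9/2 + 4))**2 = 560 + (0 - 1/2)**2 = 560 + (-1/2)**2 = 560 + 1/4 = 2241/4 ≈ 560.25)
1/l = 1/(2241/4) = 4/2241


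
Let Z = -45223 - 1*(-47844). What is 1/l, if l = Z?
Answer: 1/2621 ≈ 0.00038153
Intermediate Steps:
Z = 2621 (Z = -45223 + 47844 = 2621)
l = 2621
1/l = 1/2621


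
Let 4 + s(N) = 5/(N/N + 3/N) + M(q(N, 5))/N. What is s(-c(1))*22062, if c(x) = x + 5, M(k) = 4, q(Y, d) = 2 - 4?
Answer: 117664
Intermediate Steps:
q(Y, d) = -2
c(x) = 5 + x
s(N) = -4 + 4/N + 5/(1 + 3/N) (s(N) = -4 + (5/(N/N + 3/N) + 4/N) = -4 + (5/(1 + 3/N) + 4/N) = -4 + (4/N + 5/(1 + 3/N)) = -4 + 4/N + 5/(1 + 3/N))
s(-c(1))*22062 = ((12 + (-(5 + 1))**2 - (-8)*(5 + 1))/(((-(5 + 1)))*(3 - (5 + 1))))*22062 = ((12 + (-1*6)**2 - (-8)*6)/(((-1*6))*(3 - 1*6)))*22062 = ((12 + (-6)**2 - 8*(-6))/((-6)*(3 - 6)))*22062 = -1/6*(12 + 36 + 48)/(-3)*22062 = -1/6*(-1/3)*96*22062 = (16/3)*22062 = 117664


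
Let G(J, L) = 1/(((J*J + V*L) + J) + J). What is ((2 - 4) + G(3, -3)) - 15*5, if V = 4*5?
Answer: -3466/45 ≈ -77.022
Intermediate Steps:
V = 20
G(J, L) = 1/(J² + 2*J + 20*L) (G(J, L) = 1/(((J*J + 20*L) + J) + J) = 1/(((J² + 20*L) + J) + J) = 1/((J + J² + 20*L) + J) = 1/(J² + 2*J + 20*L))
((2 - 4) + G(3, -3)) - 15*5 = ((2 - 4) + 1/(3² + 2*3 + 20*(-3))) - 15*5 = (-2 + 1/(9 + 6 - 60)) - 75 = (-2 + 1/(-45)) - 75 = (-2 - 1/45) - 75 = -91/45 - 75 = -3466/45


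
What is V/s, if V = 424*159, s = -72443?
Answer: -67416/72443 ≈ -0.93061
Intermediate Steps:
V = 67416
V/s = 67416/(-72443) = 67416*(-1/72443) = -67416/72443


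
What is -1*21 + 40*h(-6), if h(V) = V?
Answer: -261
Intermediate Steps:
-1*21 + 40*h(-6) = -1*21 + 40*(-6) = -21 - 240 = -261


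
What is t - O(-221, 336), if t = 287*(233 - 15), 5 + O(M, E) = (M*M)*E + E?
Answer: -16348341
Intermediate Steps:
O(M, E) = -5 + E + E*M**2 (O(M, E) = -5 + ((M*M)*E + E) = -5 + (M**2*E + E) = -5 + (E*M**2 + E) = -5 + (E + E*M**2) = -5 + E + E*M**2)
t = 62566 (t = 287*218 = 62566)
t - O(-221, 336) = 62566 - (-5 + 336 + 336*(-221)**2) = 62566 - (-5 + 336 + 336*48841) = 62566 - (-5 + 336 + 16410576) = 62566 - 1*16410907 = 62566 - 16410907 = -16348341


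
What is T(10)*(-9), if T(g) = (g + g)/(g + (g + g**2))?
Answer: -3/2 ≈ -1.5000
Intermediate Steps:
T(g) = 2*g/(g**2 + 2*g) (T(g) = (2*g)/(g**2 + 2*g) = 2*g/(g**2 + 2*g))
T(10)*(-9) = (2/(2 + 10))*(-9) = (2/12)*(-9) = (2*(1/12))*(-9) = (1/6)*(-9) = -3/2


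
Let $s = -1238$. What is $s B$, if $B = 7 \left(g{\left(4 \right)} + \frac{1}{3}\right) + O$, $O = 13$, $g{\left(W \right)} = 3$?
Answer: $- \frac{134942}{3} \approx -44981.0$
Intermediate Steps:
$B = \frac{109}{3}$ ($B = 7 \left(3 + \frac{1}{3}\right) + 13 = 7 \cdot \frac{10}{3} + 13 = \frac{70}{3} + 13 = \frac{109}{3} \approx 36.333$)
$s B = \left(-1238\right) \frac{109}{3} = - \frac{134942}{3}$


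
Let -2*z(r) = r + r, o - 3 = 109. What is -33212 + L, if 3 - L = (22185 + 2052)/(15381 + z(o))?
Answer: -507092458/15269 ≈ -33211.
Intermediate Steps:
o = 112 (o = 3 + 109 = 112)
z(r) = -r (z(r) = -(r + r)/2 = -r)
L = 21570/15269 (L = 3 - (22185 + 2052)/(15381 - 1*112) = 3 - 24237/(15381 - 112) = 3 - 24237/15269 = 21570/15269 ≈ 1.4127)
-33212 + L = -33212 + 21570/15269 = -507092458/15269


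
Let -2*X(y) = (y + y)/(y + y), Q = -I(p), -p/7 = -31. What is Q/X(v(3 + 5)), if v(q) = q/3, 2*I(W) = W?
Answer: 217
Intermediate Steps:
p = 217 (p = -7*(-31) = 217)
I(W) = W/2
Q = -217/2 ≈ -108.50
v(q) = q/3 (v(q) = q*(⅓) = q/3)
X(y) = -½ (X(y) = -(y + y)/(2*(y + y)) = -2*y/(2*(2*y)) = -2*y*1/(2*y)/2 = -½*1 = -½)
Q/X(v(3 + 5)) = -217/(2*(-½)) = -217/2*(-2) = 217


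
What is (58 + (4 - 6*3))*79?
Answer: 3476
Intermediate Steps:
(58 + (4 - 6*3))*79 = (58 + (4 - 18))*79 = (58 - 14)*79 = 44*79 = 3476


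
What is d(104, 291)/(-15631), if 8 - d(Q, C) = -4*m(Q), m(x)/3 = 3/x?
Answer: -31/58058 ≈ -0.00053395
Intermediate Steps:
m(x) = 9/x (m(x) = 3*(3/x) = 9/x)
d(Q, C) = 8 + 36/Q (d(Q, C) = 8 - (-4)*9/Q = 8 - (-36)/Q = 8 + 36/Q)
d(104, 291)/(-15631) = (8 + 36/104)/(-15631) = (8 + 36*(1/104))*(-1/15631) = (8 + 9/26)*(-1/15631) = (217/26)*(-1/15631) = -31/58058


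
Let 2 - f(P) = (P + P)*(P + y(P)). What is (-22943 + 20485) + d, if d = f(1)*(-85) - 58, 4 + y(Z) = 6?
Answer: -2176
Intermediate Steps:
y(Z) = 2 (y(Z) = -4 + 6 = 2)
f(P) = 2 - 2*P*(2 + P) (f(P) = 2 - (P + P)*(P + 2) = 2 - 2*P*(2 + P))
d = 282 (d = (2 - 4*1 - 2*1**2)*(-85) - 58 = (2 - 4 - 2*1)*(-85) - 58 = (2 - 4 - 2)*(-85) - 58 = -4*(-85) - 58 = 340 - 58 = 282)
(-22943 + 20485) + d = (-22943 + 20485) + 282 = -2458 + 282 = -2176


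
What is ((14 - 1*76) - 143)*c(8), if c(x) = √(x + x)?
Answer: -820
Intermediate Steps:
c(x) = √2*√x (c(x) = √(2*x) = √2*√x)
((14 - 1*76) - 143)*c(8) = ((14 - 1*76) - 143)*(√2*√8) = ((14 - 76) - 143)*(√2*(2*√2)) = (-62 - 143)*4 = -205*4 = -820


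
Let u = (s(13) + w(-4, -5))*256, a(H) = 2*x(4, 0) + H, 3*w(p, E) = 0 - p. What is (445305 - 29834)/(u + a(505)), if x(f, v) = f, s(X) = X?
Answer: 1246413/12547 ≈ 99.339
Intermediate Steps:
w(p, E) = -p/3 (w(p, E) = (0 - p)/3 = (-p)/3 = -p/3)
a(H) = 8 + H (a(H) = 2*4 + H = 8 + H)
u = 11008/3 (u = (13 - 1/3*(-4))*256 = (13 + 4/3)*256 = (43/3)*256 = 11008/3 ≈ 3669.3)
(445305 - 29834)/(u + a(505)) = (445305 - 29834)/(11008/3 + (8 + 505)) = 415471/(11008/3 + 513) = 415471/(12547/3) = 415471*(3/12547) = 1246413/12547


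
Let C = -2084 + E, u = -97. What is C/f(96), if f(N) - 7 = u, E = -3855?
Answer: 5939/90 ≈ 65.989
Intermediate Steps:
f(N) = -90 (f(N) = 7 - 97 = -90)
C = -5939 (C = -2084 - 3855 = -5939)
C/f(96) = -5939/(-90) = -5939*(-1/90) = 5939/90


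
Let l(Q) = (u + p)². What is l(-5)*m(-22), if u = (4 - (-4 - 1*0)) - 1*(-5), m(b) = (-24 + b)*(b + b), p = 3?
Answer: 518144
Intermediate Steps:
m(b) = 2*b*(-24 + b) (m(b) = (-24 + b)*(2*b) = 2*b*(-24 + b))
u = 13 (u = (4 - (-4 + 0)) + 5 = (4 - 1*(-4)) + 5 = (4 + 4) + 5 = 8 + 5 = 13)
l(Q) = 256 (l(Q) = (13 + 3)² = 16² = 256)
l(-5)*m(-22) = 256*(2*(-22)*(-24 - 22)) = 256*(2*(-22)*(-46)) = 256*2024 = 518144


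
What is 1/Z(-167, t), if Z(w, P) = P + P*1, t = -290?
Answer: -1/580 ≈ -0.0017241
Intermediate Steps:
Z(w, P) = 2*P (Z(w, P) = P + P = 2*P)
1/Z(-167, t) = 1/(2*(-290)) = 1/(-580) = -1/580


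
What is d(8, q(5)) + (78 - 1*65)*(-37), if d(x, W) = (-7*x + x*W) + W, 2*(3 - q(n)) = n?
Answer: -1065/2 ≈ -532.50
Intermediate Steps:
q(n) = 3 - n/2
d(x, W) = W - 7*x + W*x (d(x, W) = (-7*x + W*x) + W = W - 7*x + W*x)
d(8, q(5)) + (78 - 1*65)*(-37) = ((3 - 1/2*5) - 7*8 + (3 - 1/2*5)*8) + (78 - 1*65)*(-37) = ((3 - 5/2) - 56 + (3 - 5/2)*8) + (78 - 65)*(-37) = (1/2 - 56 + (1/2)*8) + 13*(-37) = (1/2 - 56 + 4) - 481 = -103/2 - 481 = -1065/2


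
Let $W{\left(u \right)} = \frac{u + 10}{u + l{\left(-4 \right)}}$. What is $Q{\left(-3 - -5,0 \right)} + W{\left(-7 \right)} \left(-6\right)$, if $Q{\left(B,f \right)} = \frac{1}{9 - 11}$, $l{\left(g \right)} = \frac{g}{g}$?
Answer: $\frac{5}{2} \approx 2.5$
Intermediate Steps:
$l{\left(g \right)} = 1$
$Q{\left(B,f \right)} = - \frac{1}{2}$ ($Q{\left(B,f \right)} = \frac{1}{-2} = - \frac{1}{2}$)
$W{\left(u \right)} = \frac{10 + u}{1 + u}$ ($W{\left(u \right)} = \frac{u + 10}{u + 1} = \frac{10 + u}{1 + u}$)
$Q{\left(-3 - -5,0 \right)} + W{\left(-7 \right)} \left(-6\right) = - \frac{1}{2} + \frac{10 - 7}{1 - 7} \left(-6\right) = - \frac{1}{2} + \frac{1}{-6} \cdot 3 \left(-6\right) = - \frac{1}{2} + \left(- \frac{1}{6}\right) 3 \left(-6\right) = - \frac{1}{2} - -3 = - \frac{1}{2} + 3 = \frac{5}{2}$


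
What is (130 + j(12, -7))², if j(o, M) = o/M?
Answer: 806404/49 ≈ 16457.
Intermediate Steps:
(130 + j(12, -7))² = (130 + 12/(-7))² = (130 + 12*(-⅐))² = (130 - 12/7)² = (898/7)² = 806404/49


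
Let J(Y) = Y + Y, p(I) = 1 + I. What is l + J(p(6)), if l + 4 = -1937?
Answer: -1927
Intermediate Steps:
J(Y) = 2*Y
l = -1941 (l = -4 - 1937 = -1941)
l + J(p(6)) = -1941 + 2*(1 + 6) = -1941 + 2*7 = -1941 + 14 = -1927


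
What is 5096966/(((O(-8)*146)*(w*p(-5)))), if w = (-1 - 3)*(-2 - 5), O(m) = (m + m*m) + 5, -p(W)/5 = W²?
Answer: -364069/2226500 ≈ -0.16352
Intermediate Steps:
p(W) = -5*W²
O(m) = 5 + m + m² (O(m) = (m + m²) + 5 = 5 + m + m²)
w = 28 (w = -4*(-7) = 28)
5096966/(((O(-8)*146)*(w*p(-5)))) = 5096966/((((5 - 8 + (-8)²)*146)*(28*(-5*(-5)²)))) = 5096966/((((5 - 8 + 64)*146)*(28*(-5*25)))) = 5096966/(((61*146)*(28*(-125)))) = 5096966/((8906*(-3500))) = 5096966/(-31171000) = 5096966*(-1/31171000) = -364069/2226500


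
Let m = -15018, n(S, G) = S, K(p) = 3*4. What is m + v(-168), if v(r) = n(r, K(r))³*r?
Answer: 796579158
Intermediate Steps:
K(p) = 12
v(r) = r⁴ (v(r) = r³*r = r⁴)
m + v(-168) = -15018 + (-168)⁴ = -15018 + 796594176 = 796579158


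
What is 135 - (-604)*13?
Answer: 7987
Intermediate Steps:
135 - (-604)*13 = 135 - 151*(-52) = 135 + 7852 = 7987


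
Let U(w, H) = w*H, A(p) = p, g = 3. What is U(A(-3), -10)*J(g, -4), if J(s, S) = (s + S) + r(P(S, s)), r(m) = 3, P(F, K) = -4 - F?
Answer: 60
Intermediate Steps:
J(s, S) = 3 + S + s (J(s, S) = (s + S) + 3 = (S + s) + 3 = 3 + S + s)
U(w, H) = H*w
U(A(-3), -10)*J(g, -4) = (-10*(-3))*(3 - 4 + 3) = 30*2 = 60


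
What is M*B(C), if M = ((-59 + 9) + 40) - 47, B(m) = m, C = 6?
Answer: -342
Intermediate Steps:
M = -57 (M = (-50 + 40) - 47 = -10 - 47 = -57)
M*B(C) = -57*6 = -342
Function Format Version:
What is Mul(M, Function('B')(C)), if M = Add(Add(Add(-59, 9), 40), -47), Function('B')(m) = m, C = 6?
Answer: -342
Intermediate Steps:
M = -57 (M = Add(Add(-50, 40), -47) = Add(-10, -47) = -57)
Mul(M, Function('B')(C)) = Mul(-57, 6) = -342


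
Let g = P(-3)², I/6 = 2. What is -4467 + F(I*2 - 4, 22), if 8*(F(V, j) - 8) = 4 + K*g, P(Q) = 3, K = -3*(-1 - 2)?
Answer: -35587/8 ≈ -4448.4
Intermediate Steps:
I = 12 (I = 6*2 = 12)
K = 9 (K = -3*(-3) = 9)
g = 9 (g = 3² = 9)
F(V, j) = 149/8 (F(V, j) = 8 + (4 + 9*9)/8 = 8 + (4 + 81)/8 = 8 + (⅛)*85 = 8 + 85/8 = 149/8)
-4467 + F(I*2 - 4, 22) = -4467 + 149/8 = -35587/8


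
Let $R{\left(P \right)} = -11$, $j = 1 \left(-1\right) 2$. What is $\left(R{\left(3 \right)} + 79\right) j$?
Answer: $-136$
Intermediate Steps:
$j = -2$ ($j = \left(-1\right) 2 = -2$)
$\left(R{\left(3 \right)} + 79\right) j = \left(-11 + 79\right) \left(-2\right) = 68 \left(-2\right) = -136$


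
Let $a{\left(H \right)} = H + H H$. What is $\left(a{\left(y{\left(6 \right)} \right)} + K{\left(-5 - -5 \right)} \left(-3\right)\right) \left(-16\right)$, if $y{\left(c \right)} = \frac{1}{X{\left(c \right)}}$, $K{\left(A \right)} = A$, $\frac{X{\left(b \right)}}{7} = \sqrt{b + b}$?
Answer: $- \frac{4}{147} - \frac{8 \sqrt{3}}{21} \approx -0.68704$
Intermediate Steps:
$X{\left(b \right)} = 7 \sqrt{2} \sqrt{b}$ ($X{\left(b \right)} = 7 \sqrt{b + b} = 7 \sqrt{2 b} = 7 \sqrt{2} \sqrt{b}$)
$y{\left(c \right)} = \frac{\sqrt{2}}{14 \sqrt{c}}$ ($y{\left(c \right)} = \frac{1}{7 \sqrt{2} \sqrt{c}} = \frac{\sqrt{2}}{14 \sqrt{c}}$)
$a{\left(H \right)} = H + H^{2}$
$\left(a{\left(y{\left(6 \right)} \right)} + K{\left(-5 - -5 \right)} \left(-3\right)\right) \left(-16\right) = \left(\frac{\sqrt{2}}{14 \sqrt{6}} \left(1 + \frac{\sqrt{2}}{14 \sqrt{6}}\right) + \left(-5 - -5\right) \left(-3\right)\right) \left(-16\right) = \left(\frac{\sqrt{2} \frac{\sqrt{6}}{6}}{14} \left(1 + \frac{\sqrt{2} \frac{\sqrt{6}}{6}}{14}\right) + \left(-5 + 5\right) \left(-3\right)\right) \left(-16\right) = \left(\frac{\sqrt{3}}{42} \left(1 + \frac{\sqrt{3}}{42}\right) + 0 \left(-3\right)\right) \left(-16\right) = \left(\frac{\sqrt{3} \left(1 + \frac{\sqrt{3}}{42}\right)}{42} + 0\right) \left(-16\right) = \frac{\sqrt{3} \left(1 + \frac{\sqrt{3}}{42}\right)}{42} \left(-16\right) = - \frac{8 \sqrt{3} \left(1 + \frac{\sqrt{3}}{42}\right)}{21}$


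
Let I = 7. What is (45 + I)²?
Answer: 2704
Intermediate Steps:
(45 + I)² = (45 + 7)² = 52² = 2704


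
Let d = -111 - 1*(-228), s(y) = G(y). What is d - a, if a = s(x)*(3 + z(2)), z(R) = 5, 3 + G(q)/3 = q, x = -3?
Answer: 261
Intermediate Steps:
G(q) = -9 + 3*q
s(y) = -9 + 3*y
a = -144 (a = (-9 + 3*(-3))*(3 + 5) = (-9 - 9)*8 = -18*8 = -144)
d = 117 (d = -111 + 228 = 117)
d - a = 117 - 1*(-144) = 117 + 144 = 261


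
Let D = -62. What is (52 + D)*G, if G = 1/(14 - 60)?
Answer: 5/23 ≈ 0.21739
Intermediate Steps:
G = -1/46 (G = 1/(-46) = -1/46 ≈ -0.021739)
(52 + D)*G = (52 - 62)*(-1/46) = -10*(-1/46) = 5/23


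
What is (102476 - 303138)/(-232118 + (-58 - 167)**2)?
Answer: 200662/181493 ≈ 1.1056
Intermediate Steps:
(102476 - 303138)/(-232118 + (-58 - 167)**2) = -200662/(-232118 + (-225)**2) = -200662/(-232118 + 50625) = -200662/(-181493) = -200662*(-1/181493) = 200662/181493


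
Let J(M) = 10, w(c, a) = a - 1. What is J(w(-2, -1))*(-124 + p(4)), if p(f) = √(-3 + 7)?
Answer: -1220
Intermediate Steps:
w(c, a) = -1 + a
p(f) = 2 (p(f) = √4 = 2)
J(w(-2, -1))*(-124 + p(4)) = 10*(-124 + 2) = 10*(-122) = -1220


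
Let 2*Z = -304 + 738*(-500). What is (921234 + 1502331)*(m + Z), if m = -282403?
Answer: -1131938151075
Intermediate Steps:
Z = -184652 (Z = (-304 + 738*(-500))/2 = (-304 - 369000)/2 = (½)*(-369304) = -184652)
(921234 + 1502331)*(m + Z) = (921234 + 1502331)*(-282403 - 184652) = 2423565*(-467055) = -1131938151075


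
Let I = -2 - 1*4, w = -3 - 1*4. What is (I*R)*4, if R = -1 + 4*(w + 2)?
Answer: 504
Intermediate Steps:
w = -7 (w = -3 - 4 = -7)
I = -6 (I = -2 - 4 = -6)
R = -21 (R = -1 + 4*(-7 + 2) = -1 + 4*(-5) = -1 - 20 = -21)
(I*R)*4 = -6*(-21)*4 = 126*4 = 504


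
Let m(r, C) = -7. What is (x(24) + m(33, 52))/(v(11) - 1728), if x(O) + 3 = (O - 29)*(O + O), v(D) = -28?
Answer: 125/878 ≈ 0.14237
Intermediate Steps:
x(O) = -3 + 2*O*(-29 + O) (x(O) = -3 + (O - 29)*(O + O) = -3 + (-29 + O)*(2*O) = -3 + 2*O*(-29 + O))
(x(24) + m(33, 52))/(v(11) - 1728) = ((-3 - 58*24 + 2*24²) - 7)/(-28 - 1728) = ((-3 - 1392 + 2*576) - 7)/(-1756) = ((-3 - 1392 + 1152) - 7)*(-1/1756) = (-243 - 7)*(-1/1756) = -250*(-1/1756) = 125/878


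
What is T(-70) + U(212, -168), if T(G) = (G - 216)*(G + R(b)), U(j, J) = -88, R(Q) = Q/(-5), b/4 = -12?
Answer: 85932/5 ≈ 17186.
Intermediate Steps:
b = -48 (b = 4*(-12) = -48)
R(Q) = -Q/5 (R(Q) = Q*(-1/5) = -Q/5)
T(G) = (-216 + G)*(48/5 + G) (T(G) = (G - 216)*(G - 1/5*(-48)) = (-216 + G)*(G + 48/5) = (-216 + G)*(48/5 + G))
T(-70) + U(212, -168) = (-10368/5 + (-70)**2 - 1032/5*(-70)) - 88 = (-10368/5 + 4900 + 14448) - 88 = 86372/5 - 88 = 85932/5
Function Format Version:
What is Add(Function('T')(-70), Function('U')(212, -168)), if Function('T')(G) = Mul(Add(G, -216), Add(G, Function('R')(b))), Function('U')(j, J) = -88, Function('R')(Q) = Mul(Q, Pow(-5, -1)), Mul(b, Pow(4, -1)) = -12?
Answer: Rational(85932, 5) ≈ 17186.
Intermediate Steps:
b = -48 (b = Mul(4, -12) = -48)
Function('R')(Q) = Mul(Rational(-1, 5), Q) (Function('R')(Q) = Mul(Q, Rational(-1, 5)) = Mul(Rational(-1, 5), Q))
Function('T')(G) = Mul(Add(-216, G), Add(Rational(48, 5), G)) (Function('T')(G) = Mul(Add(G, -216), Add(G, Mul(Rational(-1, 5), -48))) = Mul(Add(-216, G), Add(G, Rational(48, 5))) = Mul(Add(-216, G), Add(Rational(48, 5), G)))
Add(Function('T')(-70), Function('U')(212, -168)) = Add(Add(Rational(-10368, 5), Pow(-70, 2), Mul(Rational(-1032, 5), -70)), -88) = Add(Add(Rational(-10368, 5), 4900, 14448), -88) = Add(Rational(86372, 5), -88) = Rational(85932, 5)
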